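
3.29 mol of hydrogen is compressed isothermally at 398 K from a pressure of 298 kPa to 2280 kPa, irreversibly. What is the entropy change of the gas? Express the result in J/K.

ΔS_gas = -55.7 J/K

Entropy is a state function, so ΔS_gas depends only on the end states.
For an isothermal ideal gas ΔS_gas = nR ln(P₁/P₂) = 3.29 × 8.314 × ln(298/2280) = -55.7 J/K.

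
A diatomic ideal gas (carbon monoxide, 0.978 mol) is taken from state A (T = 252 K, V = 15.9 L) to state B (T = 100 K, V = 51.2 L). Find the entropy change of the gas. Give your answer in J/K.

Entropy is a state function: ΔS = nC_V ln(T₂/T₁) + nR ln(V₂/V₁), with C_V = 5R/2 = 20.79 J mol⁻¹ K⁻¹ for a diatomic ideal gas.
ΔS = 0.978 × [20.79 × ln(100/252) + 8.314 × ln(51.2/15.9)] = -9.28 J/K.

ΔS = -9.28 J/K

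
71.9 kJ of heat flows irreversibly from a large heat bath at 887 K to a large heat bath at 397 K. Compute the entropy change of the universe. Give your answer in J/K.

ΔS_hot = −Q/T_H = −71900/887 = -81.06 J/K and ΔS_cold = +Q/T_C = 71900/397 = 181.1 J/K.
ΔS_total = -81.06 + 181.1 = 100 J/K, positive as the second law requires.

ΔS_total = 100 J/K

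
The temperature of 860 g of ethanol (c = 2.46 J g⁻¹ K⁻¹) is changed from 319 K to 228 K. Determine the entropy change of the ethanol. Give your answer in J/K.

ΔS = ∫dQ_rev/T = m c ln(T₂/T₁) = 860 × 2.46 × ln(228/319) = -711 J/K.

ΔS = -711 J/K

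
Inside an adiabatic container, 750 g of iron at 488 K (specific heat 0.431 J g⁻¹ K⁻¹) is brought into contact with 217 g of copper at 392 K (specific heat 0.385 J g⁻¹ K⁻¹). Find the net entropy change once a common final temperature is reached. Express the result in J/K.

Energy balance: T_f = (m₁c₁T₁ + m₂c₂T₂)/(m₁c₁ + m₂c₂) = 468.28 K.
ΔS₁ = m₁c₁ ln(T_f/T₁) = 323.25 × ln(468.28/488) = -13.331 J/K.
ΔS₂ = m₂c₂ ln(T_f/T₂) = 83.545 × ln(468.28/392) = 14.855 J/K.
ΔS_total = -13.331 + 14.855 = 1.52 J/K.

ΔS_total = 1.52 J/K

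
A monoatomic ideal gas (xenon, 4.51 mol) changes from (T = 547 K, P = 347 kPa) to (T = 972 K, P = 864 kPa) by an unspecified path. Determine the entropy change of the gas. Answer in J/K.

ΔS = 19.7 J/K

ΔS = nC_p ln(T₂/T₁) − nR ln(P₂/P₁), with C_p = 5R/2 = 20.79 J mol⁻¹ K⁻¹ for a monoatomic ideal gas.
ΔS = 4.51 × [20.79 × ln(972/547) − 8.314 × ln(864/347)] = 19.7 J/K.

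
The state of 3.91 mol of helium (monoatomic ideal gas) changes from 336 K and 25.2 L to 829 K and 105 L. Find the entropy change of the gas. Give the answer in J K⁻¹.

Entropy is a state function: ΔS = nC_V ln(T₂/T₁) + nR ln(V₂/V₁), with C_V = 3R/2 = 12.47 J mol⁻¹ K⁻¹ for a monoatomic ideal gas.
ΔS = 3.91 × [12.47 × ln(829/336) + 8.314 × ln(105/25.2)] = 90.4 J/K.

ΔS = 90.4 J/K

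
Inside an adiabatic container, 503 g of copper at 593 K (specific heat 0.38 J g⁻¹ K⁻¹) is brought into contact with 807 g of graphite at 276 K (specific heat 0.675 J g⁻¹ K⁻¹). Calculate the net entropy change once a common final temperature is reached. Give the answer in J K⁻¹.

ΔS_total = 45.9 J/K

Energy balance: T_f = (m₁c₁T₁ + m₂c₂T₂)/(m₁c₁ + m₂c₂) = 358.34 K.
ΔS₁ = m₁c₁ ln(T_f/T₁) = 191.14 × ln(358.34/593) = -96.28 J/K.
ΔS₂ = m₂c₂ ln(T_f/T₂) = 544.725 × ln(358.34/276) = 142.2 J/K.
ΔS_total = -96.28 + 142.2 = 45.9 J/K.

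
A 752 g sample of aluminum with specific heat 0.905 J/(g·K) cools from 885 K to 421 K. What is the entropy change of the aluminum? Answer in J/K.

ΔS = -506 J/K

ΔS = ∫dQ_rev/T = m c ln(T₂/T₁) = 752 × 0.905 × ln(421/885) = -506 J/K.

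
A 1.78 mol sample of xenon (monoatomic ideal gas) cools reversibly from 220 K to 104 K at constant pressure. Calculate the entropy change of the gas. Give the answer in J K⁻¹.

ΔS = -27.7 J/K

At constant pressure, ΔS = nC_p ln(T₂/T₁) with C_p = 5R/2 = 20.79 J mol⁻¹ K⁻¹.
ΔS = 1.78 × 20.79 × ln(104/220) = -27.7 J/K.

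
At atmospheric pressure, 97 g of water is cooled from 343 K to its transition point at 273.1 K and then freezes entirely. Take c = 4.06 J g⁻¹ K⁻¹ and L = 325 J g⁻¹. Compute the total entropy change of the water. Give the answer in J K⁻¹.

Cooling step: ΔS₁ = m c ln(T_tr/T_i) = 97 × 4.06 × ln(273.1/343) = -89.75 J/K.
Phase change: ΔS₂ = −mL/T_tr = −97 × 325 / 273.1 = -115.4 J/K.
ΔS_total = (-89.75) + (-115.4) = -205 J/K.

ΔS = -205 J/K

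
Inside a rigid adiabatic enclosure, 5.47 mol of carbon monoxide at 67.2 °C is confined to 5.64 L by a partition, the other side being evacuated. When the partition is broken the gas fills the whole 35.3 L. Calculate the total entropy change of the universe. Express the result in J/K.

ΔS_universe = 83.4 J/K

For an ideal gas in free expansion Q = 0 and W = 0, so T is unchanged.
Entropy is a state function; using a reversible isothermal path, ΔS_gas = nR ln(V₂/V₁) = 5.47 × 8.314 × ln(35.3/5.64) = 83.4 J/K.
The insulated surroundings exchange no heat, so ΔS_surr = 0 and ΔS_universe = ΔS_gas.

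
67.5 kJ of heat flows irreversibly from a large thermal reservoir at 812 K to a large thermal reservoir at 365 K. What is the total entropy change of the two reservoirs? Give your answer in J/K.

ΔS_total = 102 J/K

ΔS_hot = −Q/T_H = −67500/812 = -83.13 J/K and ΔS_cold = +Q/T_C = 67500/365 = 184.9 J/K.
ΔS_total = -83.13 + 184.9 = 102 J/K, positive as the second law requires.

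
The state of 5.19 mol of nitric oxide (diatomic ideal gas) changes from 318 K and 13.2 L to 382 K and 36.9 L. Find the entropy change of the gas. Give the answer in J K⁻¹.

ΔS = 64.1 J/K

Entropy is a state function: ΔS = nC_V ln(T₂/T₁) + nR ln(V₂/V₁), with C_V = 5R/2 = 20.79 J mol⁻¹ K⁻¹ for a diatomic ideal gas.
ΔS = 5.19 × [20.79 × ln(382/318) + 8.314 × ln(36.9/13.2)] = 64.1 J/K.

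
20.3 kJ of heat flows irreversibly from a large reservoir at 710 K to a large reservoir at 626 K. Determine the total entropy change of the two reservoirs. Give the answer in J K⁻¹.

ΔS_total = 3.84 J/K

ΔS_hot = −Q/T_H = −20300/710 = -28.59 J/K and ΔS_cold = +Q/T_C = 20300/626 = 32.43 J/K.
ΔS_total = -28.59 + 32.43 = 3.84 J/K, positive as the second law requires.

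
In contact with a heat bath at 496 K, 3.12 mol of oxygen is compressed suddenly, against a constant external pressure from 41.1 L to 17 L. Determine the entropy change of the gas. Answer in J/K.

ΔS_gas = -22.9 J/K

Entropy is a state function, so ΔS_gas depends only on the end states.
For an isothermal ideal gas ΔS_gas = nR ln(V₂/V₁) = 3.12 × 8.314 × ln(17/41.1) = -22.9 J/K.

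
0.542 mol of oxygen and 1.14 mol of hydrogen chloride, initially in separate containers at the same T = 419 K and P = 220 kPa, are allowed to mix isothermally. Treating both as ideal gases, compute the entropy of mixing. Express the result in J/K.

ΔS_mix = 8.79 J/K

Mole fractions: x_A = 0.542/1.68 = 0.322, x_B = 0.678.
ΔS_mix = −R(n_A ln x_A + n_B ln x_B) = −8.314 × (0.542 ln 0.322 + 1.14 ln 0.678) = 8.79 J/K.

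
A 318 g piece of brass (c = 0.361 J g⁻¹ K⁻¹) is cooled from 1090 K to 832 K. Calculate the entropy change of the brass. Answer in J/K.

ΔS = -31 J/K

ΔS = ∫dQ_rev/T = m c ln(T₂/T₁) = 318 × 0.361 × ln(832/1090) = -31 J/K.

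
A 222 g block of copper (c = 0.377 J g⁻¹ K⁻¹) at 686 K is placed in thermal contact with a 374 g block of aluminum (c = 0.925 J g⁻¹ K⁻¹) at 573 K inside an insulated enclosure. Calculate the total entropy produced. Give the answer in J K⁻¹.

ΔS_total = 1.13 J/K

Energy balance: T_f = (m₁c₁T₁ + m₂c₂T₂)/(m₁c₁ + m₂c₂) = 595.01 K.
ΔS₁ = m₁c₁ ln(T_f/T₁) = 83.694 × ln(595.01/686) = -11.91 J/K.
ΔS₂ = m₂c₂ ln(T_f/T₂) = 345.95 × ln(595.01/573) = 13.04 J/K.
ΔS_total = -11.91 + 13.04 = 1.13 J/K.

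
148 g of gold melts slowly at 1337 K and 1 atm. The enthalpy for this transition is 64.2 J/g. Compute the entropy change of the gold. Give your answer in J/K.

Heat absorbed by the substance: Q = mL = 148 × 64.2 = 9501.6 J.
At constant T, ΔS = Q_rev/T = 9501.6 / 1337 = 7.11 J/K.

ΔS = 7.11 J/K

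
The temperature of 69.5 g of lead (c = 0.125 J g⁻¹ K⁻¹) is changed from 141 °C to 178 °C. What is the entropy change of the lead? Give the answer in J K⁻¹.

ΔS = 0.743 J/K

In kelvin: T₁ = 414.15 K, T₂ = 451.15 K. ΔS = ∫dQ_rev/T = m c ln(T₂/T₁) = 69.5 × 0.125 × ln(451.15/414.15) = 0.743 J/K.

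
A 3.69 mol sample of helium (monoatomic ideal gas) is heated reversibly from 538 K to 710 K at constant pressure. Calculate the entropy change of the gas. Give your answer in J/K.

ΔS = 21.3 J/K

At constant pressure, ΔS = nC_p ln(T₂/T₁) with C_p = 5R/2 = 20.79 J mol⁻¹ K⁻¹.
ΔS = 3.69 × 20.79 × ln(710/538) = 21.3 J/K.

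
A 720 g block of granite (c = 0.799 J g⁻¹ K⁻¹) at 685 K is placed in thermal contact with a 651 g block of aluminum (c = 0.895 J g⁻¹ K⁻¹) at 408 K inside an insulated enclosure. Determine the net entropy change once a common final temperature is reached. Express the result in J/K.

Energy balance: T_f = (m₁c₁T₁ + m₂c₂T₂)/(m₁c₁ + m₂c₂) = 545.62 K.
ΔS₁ = m₁c₁ ln(T_f/T₁) = 575.28 × ln(545.62/685) = -130.87 J/K.
ΔS₂ = m₂c₂ ln(T_f/T₂) = 582.645 × ln(545.62/408) = 169.35 J/K.
ΔS_total = -130.87 + 169.35 = 38.5 J/K.

ΔS_total = 38.5 J/K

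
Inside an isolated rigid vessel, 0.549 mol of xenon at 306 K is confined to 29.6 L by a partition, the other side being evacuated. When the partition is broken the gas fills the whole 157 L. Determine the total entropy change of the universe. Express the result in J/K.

For an ideal gas in free expansion Q = 0 and W = 0, so T is unchanged.
Entropy is a state function; using a reversible isothermal path, ΔS_gas = nR ln(V₂/V₁) = 0.549 × 8.314 × ln(157/29.6) = 7.62 J/K.
The insulated surroundings exchange no heat, so ΔS_surr = 0 and ΔS_universe = ΔS_gas.

ΔS_universe = 7.62 J/K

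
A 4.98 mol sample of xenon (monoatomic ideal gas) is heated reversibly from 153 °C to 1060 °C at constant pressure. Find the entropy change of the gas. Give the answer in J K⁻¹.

In kelvin: T₁ = 426.15 K, T₂ = 1333.15 K. At constant pressure, ΔS = nC_p ln(T₂/T₁) with C_p = 5R/2 = 20.79 J mol⁻¹ K⁻¹.
ΔS = 4.98 × 20.79 × ln(1333.15/426.15) = 118 J/K.

ΔS = 118 J/K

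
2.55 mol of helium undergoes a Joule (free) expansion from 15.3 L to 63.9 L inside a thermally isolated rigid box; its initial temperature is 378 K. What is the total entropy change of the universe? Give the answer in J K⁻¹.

ΔS_universe = 30.3 J/K

For an ideal gas in free expansion Q = 0 and W = 0, so T is unchanged.
Entropy is a state function; using a reversible isothermal path, ΔS_gas = nR ln(V₂/V₁) = 2.55 × 8.314 × ln(63.9/15.3) = 30.3 J/K.
The insulated surroundings exchange no heat, so ΔS_surr = 0 and ΔS_universe = ΔS_gas.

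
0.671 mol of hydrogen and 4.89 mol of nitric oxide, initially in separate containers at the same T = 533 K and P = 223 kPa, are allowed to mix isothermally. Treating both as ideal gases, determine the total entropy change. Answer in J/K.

ΔS_mix = 17 J/K

Mole fractions: x_A = 0.671/5.56 = 0.121, x_B = 0.879.
ΔS_mix = −R(n_A ln x_A + n_B ln x_B) = −8.314 × (0.671 ln 0.121 + 4.89 ln 0.879) = 17 J/K.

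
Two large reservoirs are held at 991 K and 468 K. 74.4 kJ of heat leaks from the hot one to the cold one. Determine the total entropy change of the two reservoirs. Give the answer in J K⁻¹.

ΔS_hot = −Q/T_H = −74400/991 = -75.08 J/K and ΔS_cold = +Q/T_C = 74400/468 = 159 J/K.
ΔS_total = -75.08 + 159 = 83.9 J/K, positive as the second law requires.

ΔS_total = 83.9 J/K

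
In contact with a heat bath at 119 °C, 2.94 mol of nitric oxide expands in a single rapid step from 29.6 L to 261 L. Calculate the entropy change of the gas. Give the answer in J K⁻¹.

ΔS_gas = 53.2 J/K

Entropy is a state function, so ΔS_gas depends only on the end states.
For an isothermal ideal gas ΔS_gas = nR ln(V₂/V₁) = 2.94 × 8.314 × ln(261/29.6) = 53.2 J/K.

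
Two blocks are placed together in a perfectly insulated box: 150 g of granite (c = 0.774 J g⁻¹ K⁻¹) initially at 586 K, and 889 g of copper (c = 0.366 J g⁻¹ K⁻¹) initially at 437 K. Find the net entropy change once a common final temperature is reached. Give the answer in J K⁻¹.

Energy balance: T_f = (m₁c₁T₁ + m₂c₂T₂)/(m₁c₁ + m₂c₂) = 476.18 K.
ΔS₁ = m₁c₁ ln(T_f/T₁) = 116.1 × ln(476.18/586) = -24.09 J/K.
ΔS₂ = m₂c₂ ln(T_f/T₂) = 325.374 × ln(476.18/437) = 27.94 J/K.
ΔS_total = -24.09 + 27.94 = 3.85 J/K.

ΔS_total = 3.85 J/K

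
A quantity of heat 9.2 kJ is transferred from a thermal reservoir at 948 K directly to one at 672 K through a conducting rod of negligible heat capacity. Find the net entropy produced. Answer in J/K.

ΔS_hot = −Q/T_H = −9200/948 = -9.7046 J/K and ΔS_cold = +Q/T_C = 9200/672 = 13.69 J/K.
ΔS_total = -9.7046 + 13.69 = 3.99 J/K, positive as the second law requires.

ΔS_total = 3.99 J/K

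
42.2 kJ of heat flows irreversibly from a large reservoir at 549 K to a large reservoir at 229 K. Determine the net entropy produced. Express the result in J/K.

ΔS_hot = −Q/T_H = −42200/549 = -76.87 J/K and ΔS_cold = +Q/T_C = 42200/229 = 184.3 J/K.
ΔS_total = -76.87 + 184.3 = 107 J/K, positive as the second law requires.

ΔS_total = 107 J/K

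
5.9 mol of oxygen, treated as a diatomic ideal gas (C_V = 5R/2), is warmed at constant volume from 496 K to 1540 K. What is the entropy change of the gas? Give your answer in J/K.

At constant volume, ΔS = nC_V ln(T₂/T₁) with C_V = 5R/2 = 20.79 J mol⁻¹ K⁻¹.
ΔS = 5.9 × 20.79 × ln(1540/496) = 139 J/K.

ΔS = 139 J/K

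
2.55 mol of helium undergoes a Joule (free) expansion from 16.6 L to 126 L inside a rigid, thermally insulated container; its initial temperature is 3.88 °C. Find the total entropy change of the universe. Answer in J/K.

For an ideal gas in free expansion Q = 0 and W = 0, so T is unchanged.
Entropy is a state function; using a reversible isothermal path, ΔS_gas = nR ln(V₂/V₁) = 2.55 × 8.314 × ln(126/16.6) = 43 J/K.
The insulated surroundings exchange no heat, so ΔS_surr = 0 and ΔS_universe = ΔS_gas.

ΔS_universe = 43 J/K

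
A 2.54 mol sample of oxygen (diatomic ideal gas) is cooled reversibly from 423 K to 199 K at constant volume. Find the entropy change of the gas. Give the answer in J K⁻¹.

ΔS = -39.8 J/K

At constant volume, ΔS = nC_V ln(T₂/T₁) with C_V = 5R/2 = 20.79 J mol⁻¹ K⁻¹.
ΔS = 2.54 × 20.79 × ln(199/423) = -39.8 J/K.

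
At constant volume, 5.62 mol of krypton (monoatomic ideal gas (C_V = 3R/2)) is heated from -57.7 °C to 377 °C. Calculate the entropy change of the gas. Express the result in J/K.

ΔS = 77.4 J/K

In kelvin: T₁ = 215.45 K, T₂ = 650.15 K. At constant volume, ΔS = nC_V ln(T₂/T₁) with C_V = 3R/2 = 12.47 J mol⁻¹ K⁻¹.
ΔS = 5.62 × 12.47 × ln(650.15/215.45) = 77.4 J/K.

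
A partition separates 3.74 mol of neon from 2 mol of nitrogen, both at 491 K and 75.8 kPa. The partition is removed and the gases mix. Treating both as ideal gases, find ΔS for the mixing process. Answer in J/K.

Mole fractions: x_A = 3.74/5.74 = 0.652, x_B = 0.348.
ΔS_mix = −R(n_A ln x_A + n_B ln x_B) = −8.314 × (3.74 ln 0.652 + 2 ln 0.348) = 30.9 J/K.

ΔS_mix = 30.9 J/K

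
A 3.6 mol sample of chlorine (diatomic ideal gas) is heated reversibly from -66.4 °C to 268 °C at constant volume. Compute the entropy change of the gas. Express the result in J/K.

ΔS = 72 J/K

In kelvin: T₁ = 206.75 K, T₂ = 541.15 K. At constant volume, ΔS = nC_V ln(T₂/T₁) with C_V = 5R/2 = 20.79 J mol⁻¹ K⁻¹.
ΔS = 3.6 × 20.79 × ln(541.15/206.75) = 72 J/K.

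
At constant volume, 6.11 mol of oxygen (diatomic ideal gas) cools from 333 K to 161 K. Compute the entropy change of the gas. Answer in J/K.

ΔS = -92.3 J/K

At constant volume, ΔS = nC_V ln(T₂/T₁) with C_V = 5R/2 = 20.79 J mol⁻¹ K⁻¹.
ΔS = 6.11 × 20.79 × ln(161/333) = -92.3 J/K.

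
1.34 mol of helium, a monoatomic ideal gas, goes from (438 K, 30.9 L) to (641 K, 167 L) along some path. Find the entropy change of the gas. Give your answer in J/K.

ΔS = 25.2 J/K

Entropy is a state function: ΔS = nC_V ln(T₂/T₁) + nR ln(V₂/V₁), with C_V = 3R/2 = 12.47 J mol⁻¹ K⁻¹ for a monoatomic ideal gas.
ΔS = 1.34 × [12.47 × ln(641/438) + 8.314 × ln(167/30.9)] = 25.2 J/K.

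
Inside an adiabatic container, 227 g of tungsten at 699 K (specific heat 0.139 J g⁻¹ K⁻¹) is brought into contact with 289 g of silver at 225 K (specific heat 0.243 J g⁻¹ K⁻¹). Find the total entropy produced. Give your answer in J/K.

ΔS_total = 15.4 J/K

Energy balance: T_f = (m₁c₁T₁ + m₂c₂T₂)/(m₁c₁ + m₂c₂) = 371.95 K.
ΔS₁ = m₁c₁ ln(T_f/T₁) = 31.553 × ln(371.95/699) = -19.91 J/K.
ΔS₂ = m₂c₂ ln(T_f/T₂) = 70.227 × ln(371.95/225) = 35.3 J/K.
ΔS_total = -19.91 + 35.3 = 15.4 J/K.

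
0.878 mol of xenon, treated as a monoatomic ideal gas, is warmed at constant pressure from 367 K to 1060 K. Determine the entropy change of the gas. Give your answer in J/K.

At constant pressure, ΔS = nC_p ln(T₂/T₁) with C_p = 5R/2 = 20.79 J mol⁻¹ K⁻¹.
ΔS = 0.878 × 20.79 × ln(1060/367) = 19.4 J/K.

ΔS = 19.4 J/K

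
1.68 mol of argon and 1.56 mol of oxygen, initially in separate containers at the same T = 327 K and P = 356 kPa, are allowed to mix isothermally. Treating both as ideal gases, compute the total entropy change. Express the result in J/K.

Mole fractions: x_A = 1.68/3.24 = 0.519, x_B = 0.481.
ΔS_mix = −R(n_A ln x_A + n_B ln x_B) = −8.314 × (1.68 ln 0.519 + 1.56 ln 0.481) = 18.7 J/K.

ΔS_mix = 18.7 J/K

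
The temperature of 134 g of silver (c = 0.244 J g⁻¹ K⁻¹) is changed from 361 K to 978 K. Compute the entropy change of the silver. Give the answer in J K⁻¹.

ΔS = ∫dQ_rev/T = m c ln(T₂/T₁) = 134 × 0.244 × ln(978/361) = 32.6 J/K.

ΔS = 32.6 J/K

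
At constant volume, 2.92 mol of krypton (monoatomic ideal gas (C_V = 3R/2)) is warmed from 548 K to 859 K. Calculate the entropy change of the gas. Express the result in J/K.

ΔS = 16.4 J/K

At constant volume, ΔS = nC_V ln(T₂/T₁) with C_V = 3R/2 = 12.47 J mol⁻¹ K⁻¹.
ΔS = 2.92 × 12.47 × ln(859/548) = 16.4 J/K.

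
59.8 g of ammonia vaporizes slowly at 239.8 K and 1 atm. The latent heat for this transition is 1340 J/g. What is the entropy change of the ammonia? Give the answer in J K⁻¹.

Heat absorbed by the substance: Q = mL = 59.8 × 1340 = 80132 J.
At constant T, ΔS = Q_rev/T = 80132 / 239.8 = 334 J/K.

ΔS = 334 J/K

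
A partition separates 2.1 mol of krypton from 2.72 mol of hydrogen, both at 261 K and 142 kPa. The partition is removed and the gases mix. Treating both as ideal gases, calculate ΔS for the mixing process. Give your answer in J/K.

Mole fractions: x_A = 2.1/4.82 = 0.436, x_B = 0.564.
ΔS_mix = −R(n_A ln x_A + n_B ln x_B) = −8.314 × (2.1 ln 0.436 + 2.72 ln 0.564) = 27.4 J/K.

ΔS_mix = 27.4 J/K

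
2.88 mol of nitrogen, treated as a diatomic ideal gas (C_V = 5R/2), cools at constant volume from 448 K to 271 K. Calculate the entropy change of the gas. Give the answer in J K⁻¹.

At constant volume, ΔS = nC_V ln(T₂/T₁) with C_V = 5R/2 = 20.79 J mol⁻¹ K⁻¹.
ΔS = 2.88 × 20.79 × ln(271/448) = -30.1 J/K.

ΔS = -30.1 J/K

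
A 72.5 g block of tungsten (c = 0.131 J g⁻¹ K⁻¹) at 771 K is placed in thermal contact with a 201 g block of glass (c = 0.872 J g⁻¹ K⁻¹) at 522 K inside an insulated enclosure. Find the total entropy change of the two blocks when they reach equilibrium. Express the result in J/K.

Energy balance: T_f = (m₁c₁T₁ + m₂c₂T₂)/(m₁c₁ + m₂c₂) = 534.8 K.
ΔS₁ = m₁c₁ ln(T_f/T₁) = 9.4975 × ln(534.8/771) = -3.474 J/K.
ΔS₂ = m₂c₂ ln(T_f/T₂) = 175.272 × ln(534.8/522) = 4.246 J/K.
ΔS_total = -3.474 + 4.246 = 0.772 J/K.

ΔS_total = 0.772 J/K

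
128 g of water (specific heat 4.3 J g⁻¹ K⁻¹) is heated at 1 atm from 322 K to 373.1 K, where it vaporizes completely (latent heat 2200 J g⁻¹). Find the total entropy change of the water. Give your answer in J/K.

Warming step: ΔS₁ = m c ln(T_tr/T_i) = 128 × 4.3 × ln(373.1/322) = 81.07 J/K.
Phase change: ΔS₂ = +mL/T_tr = 128 × 2200 / 373.1 = 754.8 J/K.
ΔS_total = (81.07) + (754.8) = 836 J/K.

ΔS = 836 J/K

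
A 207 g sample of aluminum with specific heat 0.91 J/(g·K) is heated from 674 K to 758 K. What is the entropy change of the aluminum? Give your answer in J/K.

ΔS = ∫dQ_rev/T = m c ln(T₂/T₁) = 207 × 0.91 × ln(758/674) = 22.1 J/K.

ΔS = 22.1 J/K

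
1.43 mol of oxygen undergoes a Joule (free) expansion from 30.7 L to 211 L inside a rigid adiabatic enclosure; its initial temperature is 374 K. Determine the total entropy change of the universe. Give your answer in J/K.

ΔS_universe = 22.9 J/K

For an ideal gas in free expansion Q = 0 and W = 0, so T is unchanged.
Entropy is a state function; using a reversible isothermal path, ΔS_gas = nR ln(V₂/V₁) = 1.43 × 8.314 × ln(211/30.7) = 22.9 J/K.
The insulated surroundings exchange no heat, so ΔS_surr = 0 and ΔS_universe = ΔS_gas.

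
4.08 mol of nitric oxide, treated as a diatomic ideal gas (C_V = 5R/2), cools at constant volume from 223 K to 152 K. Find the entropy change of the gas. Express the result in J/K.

At constant volume, ΔS = nC_V ln(T₂/T₁) with C_V = 5R/2 = 20.79 J mol⁻¹ K⁻¹.
ΔS = 4.08 × 20.79 × ln(152/223) = -32.5 J/K.

ΔS = -32.5 J/K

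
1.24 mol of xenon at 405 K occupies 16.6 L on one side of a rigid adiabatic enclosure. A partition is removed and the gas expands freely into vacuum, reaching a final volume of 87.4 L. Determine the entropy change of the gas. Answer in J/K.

ΔS_gas = 17.1 J/K

For an ideal gas in free expansion Q = 0 and W = 0, so T is unchanged.
Entropy is a state function; using a reversible isothermal path, ΔS_gas = nR ln(V₂/V₁) = 1.24 × 8.314 × ln(87.4/16.6) = 17.1 J/K.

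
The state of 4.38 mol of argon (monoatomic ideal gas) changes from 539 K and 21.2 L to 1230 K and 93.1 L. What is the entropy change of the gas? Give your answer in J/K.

Entropy is a state function: ΔS = nC_V ln(T₂/T₁) + nR ln(V₂/V₁), with C_V = 3R/2 = 12.47 J mol⁻¹ K⁻¹ for a monoatomic ideal gas.
ΔS = 4.38 × [12.47 × ln(1230/539) + 8.314 × ln(93.1/21.2)] = 98.9 J/K.

ΔS = 98.9 J/K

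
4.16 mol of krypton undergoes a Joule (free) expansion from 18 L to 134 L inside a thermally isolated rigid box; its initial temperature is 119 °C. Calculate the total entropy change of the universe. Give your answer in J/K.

ΔS_universe = 69.4 J/K

For an ideal gas in free expansion Q = 0 and W = 0, so T is unchanged.
Entropy is a state function; using a reversible isothermal path, ΔS_gas = nR ln(V₂/V₁) = 4.16 × 8.314 × ln(134/18) = 69.4 J/K.
The insulated surroundings exchange no heat, so ΔS_surr = 0 and ΔS_universe = ΔS_gas.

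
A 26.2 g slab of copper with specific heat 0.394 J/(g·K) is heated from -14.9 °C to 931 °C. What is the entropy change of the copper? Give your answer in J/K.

In kelvin: T₁ = 258.25 K, T₂ = 1204.15 K. ΔS = ∫dQ_rev/T = m c ln(T₂/T₁) = 26.2 × 0.394 × ln(1204.15/258.25) = 15.9 J/K.

ΔS = 15.9 J/K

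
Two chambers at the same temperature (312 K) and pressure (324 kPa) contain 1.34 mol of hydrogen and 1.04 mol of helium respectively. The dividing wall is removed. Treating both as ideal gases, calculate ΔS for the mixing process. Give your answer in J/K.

ΔS_mix = 13.6 J/K

Mole fractions: x_A = 1.34/2.38 = 0.563, x_B = 0.437.
ΔS_mix = −R(n_A ln x_A + n_B ln x_B) = −8.314 × (1.34 ln 0.563 + 1.04 ln 0.437) = 13.6 J/K.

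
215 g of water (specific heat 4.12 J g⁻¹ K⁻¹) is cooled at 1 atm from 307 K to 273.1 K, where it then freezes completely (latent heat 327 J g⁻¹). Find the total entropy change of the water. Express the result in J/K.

ΔS = -361 J/K

Cooling step: ΔS₁ = m c ln(T_tr/T_i) = 215 × 4.12 × ln(273.1/307) = -103.6 J/K.
Phase change: ΔS₂ = −mL/T_tr = −215 × 327 / 273.1 = -257.4 J/K.
ΔS_total = (-103.6) + (-257.4) = -361 J/K.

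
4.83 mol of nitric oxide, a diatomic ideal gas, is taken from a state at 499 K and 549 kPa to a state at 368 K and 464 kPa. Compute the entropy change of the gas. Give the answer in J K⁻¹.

ΔS = -36 J/K

ΔS = nC_p ln(T₂/T₁) − nR ln(P₂/P₁), with C_p = 7R/2 = 29.1 J mol⁻¹ K⁻¹ for a diatomic ideal gas.
ΔS = 4.83 × [29.1 × ln(368/499) − 8.314 × ln(464/549)] = -36 J/K.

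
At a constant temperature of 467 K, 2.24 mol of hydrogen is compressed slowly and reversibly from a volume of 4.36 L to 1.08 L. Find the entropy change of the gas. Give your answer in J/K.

For an isothermal ideal gas ΔS_gas = nR ln(V₂/V₁) = 2.24 × 8.314 × ln(1.08/4.36) = -26 J/K.

ΔS_gas = -26 J/K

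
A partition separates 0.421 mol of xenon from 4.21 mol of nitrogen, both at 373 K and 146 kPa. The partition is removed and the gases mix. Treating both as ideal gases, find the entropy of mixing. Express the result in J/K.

ΔS_mix = 11.7 J/K

Mole fractions: x_A = 0.421/4.63 = 0.0909, x_B = 0.909.
ΔS_mix = −R(n_A ln x_A + n_B ln x_B) = −8.314 × (0.421 ln 0.0909 + 4.21 ln 0.909) = 11.7 J/K.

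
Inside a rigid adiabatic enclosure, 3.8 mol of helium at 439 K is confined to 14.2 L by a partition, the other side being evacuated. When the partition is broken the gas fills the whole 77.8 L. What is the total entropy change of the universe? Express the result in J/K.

No heat is exchanged and no work is done, so the ideal-gas temperature stays constant.
Entropy is a state function; using a reversible isothermal path, ΔS_gas = nR ln(V₂/V₁) = 3.8 × 8.314 × ln(77.8/14.2) = 53.7 J/K.
The insulated surroundings exchange no heat, so ΔS_surr = 0 and ΔS_universe = ΔS_gas.

ΔS_universe = 53.7 J/K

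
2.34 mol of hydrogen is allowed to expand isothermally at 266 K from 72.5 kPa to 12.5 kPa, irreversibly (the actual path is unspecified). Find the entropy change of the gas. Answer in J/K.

ΔS_gas = 34.2 J/K

Entropy is a state function, so ΔS_gas depends only on the end states.
For an isothermal ideal gas ΔS_gas = nR ln(P₁/P₂) = 2.34 × 8.314 × ln(72.5/12.5) = 34.2 J/K.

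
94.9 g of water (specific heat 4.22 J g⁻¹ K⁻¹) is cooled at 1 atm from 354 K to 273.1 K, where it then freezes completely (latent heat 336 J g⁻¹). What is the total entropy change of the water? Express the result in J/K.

ΔS = -221 J/K

Cooling step: ΔS₁ = m c ln(T_tr/T_i) = 94.9 × 4.22 × ln(273.1/354) = -103.9 J/K.
Phase change: ΔS₂ = −mL/T_tr = −94.9 × 336 / 273.1 = -116.8 J/K.
ΔS_total = (-103.9) + (-116.8) = -221 J/K.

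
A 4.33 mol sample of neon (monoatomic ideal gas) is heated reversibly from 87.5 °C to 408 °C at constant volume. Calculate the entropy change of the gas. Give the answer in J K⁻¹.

ΔS = 34.3 J/K

In kelvin: T₁ = 360.65 K, T₂ = 681.15 K. At constant volume, ΔS = nC_V ln(T₂/T₁) with C_V = 3R/2 = 12.47 J mol⁻¹ K⁻¹.
ΔS = 4.33 × 12.47 × ln(681.15/360.65) = 34.3 J/K.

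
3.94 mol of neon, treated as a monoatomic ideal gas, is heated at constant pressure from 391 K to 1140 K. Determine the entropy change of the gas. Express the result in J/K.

At constant pressure, ΔS = nC_p ln(T₂/T₁) with C_p = 5R/2 = 20.79 J mol⁻¹ K⁻¹.
ΔS = 3.94 × 20.79 × ln(1140/391) = 87.6 J/K.

ΔS = 87.6 J/K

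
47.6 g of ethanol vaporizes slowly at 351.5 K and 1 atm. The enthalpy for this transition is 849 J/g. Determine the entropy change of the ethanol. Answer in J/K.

ΔS = 115 J/K

Heat absorbed by the substance: Q = mL = 47.6 × 849 = 40412.4 J.
At constant T, ΔS = Q_rev/T = 40412.4 / 351.5 = 115 J/K.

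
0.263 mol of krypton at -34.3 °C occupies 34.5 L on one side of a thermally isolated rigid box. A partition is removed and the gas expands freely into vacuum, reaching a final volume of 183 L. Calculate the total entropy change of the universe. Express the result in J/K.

No heat is exchanged and no work is done, so the ideal-gas temperature stays constant.
Entropy is a state function; using a reversible isothermal path, ΔS_gas = nR ln(V₂/V₁) = 0.263 × 8.314 × ln(183/34.5) = 3.65 J/K.
The insulated surroundings exchange no heat, so ΔS_surr = 0 and ΔS_universe = ΔS_gas.

ΔS_universe = 3.65 J/K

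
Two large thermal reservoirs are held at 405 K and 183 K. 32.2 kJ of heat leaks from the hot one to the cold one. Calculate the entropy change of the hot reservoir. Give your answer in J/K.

ΔS_hot = -79.5 J/K

The hot reservoir loses heat Q, so ΔS_hot = −Q/T_H = −32200/405 = -79.5 J/K.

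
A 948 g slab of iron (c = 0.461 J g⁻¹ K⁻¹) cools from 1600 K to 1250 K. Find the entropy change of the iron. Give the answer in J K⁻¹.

ΔS = -108 J/K

ΔS = ∫dQ_rev/T = m c ln(T₂/T₁) = 948 × 0.461 × ln(1250/1600) = -108 J/K.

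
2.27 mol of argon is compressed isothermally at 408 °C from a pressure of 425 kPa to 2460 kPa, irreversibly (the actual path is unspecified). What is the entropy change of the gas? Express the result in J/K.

ΔS_gas = -33.1 J/K

Entropy is a state function, so ΔS_gas depends only on the end states.
For an isothermal ideal gas ΔS_gas = nR ln(P₁/P₂) = 2.27 × 8.314 × ln(425/2460) = -33.1 J/K.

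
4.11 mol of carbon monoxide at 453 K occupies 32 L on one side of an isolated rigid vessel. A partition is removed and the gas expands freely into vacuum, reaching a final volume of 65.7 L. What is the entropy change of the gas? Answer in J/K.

ΔS_gas = 24.6 J/K

For an ideal gas in free expansion Q = 0 and W = 0, so T is unchanged.
Entropy is a state function; using a reversible isothermal path, ΔS_gas = nR ln(V₂/V₁) = 4.11 × 8.314 × ln(65.7/32) = 24.6 J/K.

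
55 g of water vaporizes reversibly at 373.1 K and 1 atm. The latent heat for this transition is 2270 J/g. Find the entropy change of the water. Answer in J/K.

Heat absorbed by the substance: Q = mL = 55 × 2270 = 124850 J.
At constant T, ΔS = Q_rev/T = 124850 / 373.1 = 335 J/K.

ΔS = 335 J/K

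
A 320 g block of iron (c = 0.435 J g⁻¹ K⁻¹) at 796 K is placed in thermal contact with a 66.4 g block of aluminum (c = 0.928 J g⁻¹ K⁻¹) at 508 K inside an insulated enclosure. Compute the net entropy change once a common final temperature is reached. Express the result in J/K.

Energy balance: T_f = (m₁c₁T₁ + m₂c₂T₂)/(m₁c₁ + m₂c₂) = 707.63 K.
ΔS₁ = m₁c₁ ln(T_f/T₁) = 139.2 × ln(707.63/796) = -16.38 J/K.
ΔS₂ = m₂c₂ ln(T_f/T₂) = 61.6192 × ln(707.63/508) = 20.42 J/K.
ΔS_total = -16.38 + 20.42 = 4.04 J/K.

ΔS_total = 4.04 J/K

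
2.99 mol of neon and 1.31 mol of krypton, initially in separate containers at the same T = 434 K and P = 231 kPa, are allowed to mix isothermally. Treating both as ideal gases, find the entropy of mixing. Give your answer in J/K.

Mole fractions: x_A = 2.99/4.3 = 0.695, x_B = 0.305.
ΔS_mix = −R(n_A ln x_A + n_B ln x_B) = −8.314 × (2.99 ln 0.695 + 1.31 ln 0.305) = 22 J/K.

ΔS_mix = 22 J/K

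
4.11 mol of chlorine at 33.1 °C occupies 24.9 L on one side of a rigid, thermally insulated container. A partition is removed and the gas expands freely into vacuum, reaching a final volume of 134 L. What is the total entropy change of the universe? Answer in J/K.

No heat is exchanged and no work is done, so the ideal-gas temperature stays constant.
Entropy is a state function; using a reversible isothermal path, ΔS_gas = nR ln(V₂/V₁) = 4.11 × 8.314 × ln(134/24.9) = 57.5 J/K.
The insulated surroundings exchange no heat, so ΔS_surr = 0 and ΔS_universe = ΔS_gas.

ΔS_universe = 57.5 J/K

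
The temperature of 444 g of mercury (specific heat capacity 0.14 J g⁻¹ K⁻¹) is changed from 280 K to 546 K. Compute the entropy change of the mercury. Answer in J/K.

ΔS = ∫dQ_rev/T = m c ln(T₂/T₁) = 444 × 0.14 × ln(546/280) = 41.5 J/K.

ΔS = 41.5 J/K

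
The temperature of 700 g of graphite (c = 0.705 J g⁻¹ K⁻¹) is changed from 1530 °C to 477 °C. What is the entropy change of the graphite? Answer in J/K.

In kelvin: T₁ = 1803.15 K, T₂ = 750.15 K. ΔS = ∫dQ_rev/T = m c ln(T₂/T₁) = 700 × 0.705 × ln(750.15/1803.15) = -433 J/K.

ΔS = -433 J/K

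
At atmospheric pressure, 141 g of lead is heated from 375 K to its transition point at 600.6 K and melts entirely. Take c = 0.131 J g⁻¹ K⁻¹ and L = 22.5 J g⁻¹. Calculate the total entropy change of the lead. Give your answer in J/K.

Warming step: ΔS₁ = m c ln(T_tr/T_i) = 141 × 0.131 × ln(600.6/375) = 8.7 J/K.
Phase change: ΔS₂ = +mL/T_tr = 141 × 22.5 / 600.6 = 5.282 J/K.
ΔS_total = (8.7) + (5.282) = 14 J/K.

ΔS = 14 J/K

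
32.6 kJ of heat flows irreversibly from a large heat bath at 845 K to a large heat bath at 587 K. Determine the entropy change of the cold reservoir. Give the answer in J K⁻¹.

The cold reservoir gains heat Q, so ΔS_cold = +Q/T_C = 32600/587 = 55.5 J/K.

ΔS_cold = 55.5 J/K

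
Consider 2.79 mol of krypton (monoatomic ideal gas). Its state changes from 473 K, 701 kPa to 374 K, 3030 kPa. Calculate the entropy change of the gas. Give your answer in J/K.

ΔS = -47.6 J/K

ΔS = nC_p ln(T₂/T₁) − nR ln(P₂/P₁), with C_p = 5R/2 = 20.79 J mol⁻¹ K⁻¹ for a monoatomic ideal gas.
ΔS = 2.79 × [20.79 × ln(374/473) − 8.314 × ln(3030/701)] = -47.6 J/K.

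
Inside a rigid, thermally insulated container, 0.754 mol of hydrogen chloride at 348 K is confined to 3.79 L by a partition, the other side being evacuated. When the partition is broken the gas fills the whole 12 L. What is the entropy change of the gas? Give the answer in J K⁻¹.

For an ideal gas in free expansion Q = 0 and W = 0, so T is unchanged.
Entropy is a state function; using a reversible isothermal path, ΔS_gas = nR ln(V₂/V₁) = 0.754 × 8.314 × ln(12/3.79) = 7.22 J/K.

ΔS_gas = 7.22 J/K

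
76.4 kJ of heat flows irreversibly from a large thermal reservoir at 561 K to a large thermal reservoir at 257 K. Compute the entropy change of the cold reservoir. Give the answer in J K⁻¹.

ΔS_cold = 297 J/K

The cold reservoir gains heat Q, so ΔS_cold = +Q/T_C = 76400/257 = 297 J/K.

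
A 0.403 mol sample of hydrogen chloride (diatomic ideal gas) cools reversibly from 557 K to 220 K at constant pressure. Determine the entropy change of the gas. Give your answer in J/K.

ΔS = -10.9 J/K

At constant pressure, ΔS = nC_p ln(T₂/T₁) with C_p = 7R/2 = 29.1 J mol⁻¹ K⁻¹.
ΔS = 0.403 × 29.1 × ln(220/557) = -10.9 J/K.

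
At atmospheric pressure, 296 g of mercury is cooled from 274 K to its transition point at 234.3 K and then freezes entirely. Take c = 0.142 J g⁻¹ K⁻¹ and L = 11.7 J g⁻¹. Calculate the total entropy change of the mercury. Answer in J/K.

ΔS = -21.4 J/K

Cooling step: ΔS₁ = m c ln(T_tr/T_i) = 296 × 0.142 × ln(234.3/274) = -6.579 J/K.
Phase change: ΔS₂ = −mL/T_tr = −296 × 11.7 / 234.3 = -14.78 J/K.
ΔS_total = (-6.579) + (-14.78) = -21.4 J/K.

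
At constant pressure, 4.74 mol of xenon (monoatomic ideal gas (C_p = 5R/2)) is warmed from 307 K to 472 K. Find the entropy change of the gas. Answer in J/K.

At constant pressure, ΔS = nC_p ln(T₂/T₁) with C_p = 5R/2 = 20.79 J mol⁻¹ K⁻¹.
ΔS = 4.74 × 20.79 × ln(472/307) = 42.4 J/K.

ΔS = 42.4 J/K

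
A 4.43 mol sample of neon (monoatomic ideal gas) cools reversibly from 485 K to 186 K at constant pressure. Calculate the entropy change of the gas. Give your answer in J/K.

ΔS = -88.2 J/K

At constant pressure, ΔS = nC_p ln(T₂/T₁) with C_p = 5R/2 = 20.79 J mol⁻¹ K⁻¹.
ΔS = 4.43 × 20.79 × ln(186/485) = -88.2 J/K.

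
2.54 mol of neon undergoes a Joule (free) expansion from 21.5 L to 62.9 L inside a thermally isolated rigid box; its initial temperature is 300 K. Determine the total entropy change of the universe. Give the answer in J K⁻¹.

ΔS_universe = 22.7 J/K

No heat is exchanged and no work is done, so the ideal-gas temperature stays constant.
Entropy is a state function; using a reversible isothermal path, ΔS_gas = nR ln(V₂/V₁) = 2.54 × 8.314 × ln(62.9/21.5) = 22.7 J/K.
The insulated surroundings exchange no heat, so ΔS_surr = 0 and ΔS_universe = ΔS_gas.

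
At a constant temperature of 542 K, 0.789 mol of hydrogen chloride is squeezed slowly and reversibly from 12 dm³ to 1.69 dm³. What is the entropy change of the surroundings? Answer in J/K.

For an isothermal ideal gas ΔS_gas = nR ln(V₂/V₁) = 0.789 × 8.314 × ln(1.69/12) = -12.9 J/K.
The process is reversible, so ΔS_surr = −ΔS_gas = 12.9 J/K and ΔS_universe = 0.

ΔS_surr = 12.9 J/K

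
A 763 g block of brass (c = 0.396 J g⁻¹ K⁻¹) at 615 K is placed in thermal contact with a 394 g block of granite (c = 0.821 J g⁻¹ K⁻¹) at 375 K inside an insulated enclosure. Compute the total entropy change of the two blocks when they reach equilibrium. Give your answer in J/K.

ΔS_total = 19 J/K

Energy balance: T_f = (m₁c₁T₁ + m₂c₂T₂)/(m₁c₁ + m₂c₂) = 490.91 K.
ΔS₁ = m₁c₁ ln(T_f/T₁) = 302.148 × ln(490.91/615) = -68.09 J/K.
ΔS₂ = m₂c₂ ln(T_f/T₂) = 323.474 × ln(490.91/375) = 87.12 J/K.
ΔS_total = -68.09 + 87.12 = 19 J/K.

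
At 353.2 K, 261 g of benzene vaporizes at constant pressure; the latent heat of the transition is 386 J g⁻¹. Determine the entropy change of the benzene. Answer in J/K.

Heat absorbed by the substance: Q = mL = 261 × 386 = 100746 J.
At constant T, ΔS = Q_rev/T = 100746 / 353.2 = 285 J/K.

ΔS = 285 J/K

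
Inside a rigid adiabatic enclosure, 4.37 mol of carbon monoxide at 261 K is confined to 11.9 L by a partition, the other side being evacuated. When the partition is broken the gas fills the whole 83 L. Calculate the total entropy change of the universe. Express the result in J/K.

For an ideal gas in free expansion Q = 0 and W = 0, so T is unchanged.
Entropy is a state function; using a reversible isothermal path, ΔS_gas = nR ln(V₂/V₁) = 4.37 × 8.314 × ln(83/11.9) = 70.6 J/K.
The insulated surroundings exchange no heat, so ΔS_surr = 0 and ΔS_universe = ΔS_gas.

ΔS_universe = 70.6 J/K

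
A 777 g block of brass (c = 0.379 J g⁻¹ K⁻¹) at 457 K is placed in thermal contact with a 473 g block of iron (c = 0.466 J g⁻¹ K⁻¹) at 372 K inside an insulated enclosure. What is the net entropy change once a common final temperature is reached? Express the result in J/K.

ΔS_total = 2.64 J/K

Energy balance: T_f = (m₁c₁T₁ + m₂c₂T₂)/(m₁c₁ + m₂c₂) = 420.61 K.
ΔS₁ = m₁c₁ ln(T_f/T₁) = 294.483 × ln(420.61/457) = -24.43 J/K.
ΔS₂ = m₂c₂ ln(T_f/T₂) = 220.418 × ln(420.61/372) = 27.07 J/K.
ΔS_total = -24.43 + 27.07 = 2.64 J/K.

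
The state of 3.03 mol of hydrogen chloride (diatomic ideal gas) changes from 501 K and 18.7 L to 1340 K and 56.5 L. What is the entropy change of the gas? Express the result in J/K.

ΔS = 89.8 J/K

Entropy is a state function: ΔS = nC_V ln(T₂/T₁) + nR ln(V₂/V₁), with C_V = 5R/2 = 20.79 J mol⁻¹ K⁻¹ for a diatomic ideal gas.
ΔS = 3.03 × [20.79 × ln(1340/501) + 8.314 × ln(56.5/18.7)] = 89.8 J/K.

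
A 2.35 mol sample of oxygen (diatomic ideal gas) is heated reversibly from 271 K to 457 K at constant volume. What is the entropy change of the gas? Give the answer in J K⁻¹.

ΔS = 25.5 J/K

At constant volume, ΔS = nC_V ln(T₂/T₁) with C_V = 5R/2 = 20.79 J mol⁻¹ K⁻¹.
ΔS = 2.35 × 20.79 × ln(457/271) = 25.5 J/K.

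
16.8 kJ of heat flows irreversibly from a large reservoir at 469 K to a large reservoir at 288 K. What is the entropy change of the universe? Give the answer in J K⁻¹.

ΔS_total = 22.5 J/K

ΔS_hot = −Q/T_H = −16800/469 = -35.82 J/K and ΔS_cold = +Q/T_C = 16800/288 = 58.33 J/K.
ΔS_total = -35.82 + 58.33 = 22.5 J/K, positive as the second law requires.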